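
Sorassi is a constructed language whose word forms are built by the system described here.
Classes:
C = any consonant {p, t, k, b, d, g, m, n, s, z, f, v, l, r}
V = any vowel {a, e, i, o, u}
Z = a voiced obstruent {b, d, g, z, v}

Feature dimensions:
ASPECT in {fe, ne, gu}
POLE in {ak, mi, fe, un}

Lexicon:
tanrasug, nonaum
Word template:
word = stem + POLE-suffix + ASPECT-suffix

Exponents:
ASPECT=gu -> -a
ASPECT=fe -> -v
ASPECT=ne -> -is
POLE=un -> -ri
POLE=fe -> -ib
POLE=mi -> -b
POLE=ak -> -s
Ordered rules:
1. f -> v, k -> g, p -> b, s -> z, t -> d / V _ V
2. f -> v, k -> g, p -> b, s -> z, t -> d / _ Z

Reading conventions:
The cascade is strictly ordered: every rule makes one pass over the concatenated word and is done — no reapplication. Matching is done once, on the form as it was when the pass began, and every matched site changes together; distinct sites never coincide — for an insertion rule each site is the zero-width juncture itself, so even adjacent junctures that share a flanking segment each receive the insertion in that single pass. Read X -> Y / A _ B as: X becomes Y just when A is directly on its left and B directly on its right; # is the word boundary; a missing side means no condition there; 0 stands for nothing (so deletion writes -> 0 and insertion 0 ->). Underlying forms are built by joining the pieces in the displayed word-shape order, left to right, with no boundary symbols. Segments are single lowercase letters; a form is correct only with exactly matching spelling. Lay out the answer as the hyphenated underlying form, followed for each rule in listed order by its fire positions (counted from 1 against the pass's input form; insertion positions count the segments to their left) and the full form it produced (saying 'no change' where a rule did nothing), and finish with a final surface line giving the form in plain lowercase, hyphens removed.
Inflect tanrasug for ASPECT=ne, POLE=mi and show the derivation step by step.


underlying: tanrasug-b-is
1. f -> v, k -> g, p -> b, s -> z, t -> d / V _ V: fires at position(s) 6: tanrazugbis
2. f -> v, k -> g, p -> b, s -> z, t -> d / _ Z: no change
surface: tanrazugbis


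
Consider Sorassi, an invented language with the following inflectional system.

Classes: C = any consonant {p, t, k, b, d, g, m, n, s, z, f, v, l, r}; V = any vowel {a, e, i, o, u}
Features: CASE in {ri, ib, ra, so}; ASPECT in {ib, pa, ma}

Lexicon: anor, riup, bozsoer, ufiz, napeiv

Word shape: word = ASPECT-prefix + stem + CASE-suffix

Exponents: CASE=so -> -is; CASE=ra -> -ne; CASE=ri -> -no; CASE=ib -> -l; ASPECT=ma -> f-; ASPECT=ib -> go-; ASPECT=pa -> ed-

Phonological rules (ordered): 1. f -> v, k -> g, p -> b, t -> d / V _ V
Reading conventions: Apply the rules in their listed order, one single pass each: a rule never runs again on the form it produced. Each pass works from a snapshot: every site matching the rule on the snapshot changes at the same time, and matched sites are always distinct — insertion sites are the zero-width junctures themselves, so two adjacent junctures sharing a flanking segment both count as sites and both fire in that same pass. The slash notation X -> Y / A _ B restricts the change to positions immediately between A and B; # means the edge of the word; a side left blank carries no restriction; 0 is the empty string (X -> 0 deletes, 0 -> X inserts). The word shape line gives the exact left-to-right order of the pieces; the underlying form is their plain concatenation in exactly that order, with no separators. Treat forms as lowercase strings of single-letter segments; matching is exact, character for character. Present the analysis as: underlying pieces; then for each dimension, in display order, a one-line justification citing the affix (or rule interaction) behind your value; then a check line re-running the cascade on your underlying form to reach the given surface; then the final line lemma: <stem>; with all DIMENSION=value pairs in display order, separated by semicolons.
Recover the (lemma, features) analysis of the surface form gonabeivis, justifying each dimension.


underlying: go-napeiv-is
CASE=so - signalled by the affix -is
ASPECT=ib - signalled by the affix go-
check: gonapeivis -> gonabeivis
lemma: napeiv; CASE=so; ASPECT=ib


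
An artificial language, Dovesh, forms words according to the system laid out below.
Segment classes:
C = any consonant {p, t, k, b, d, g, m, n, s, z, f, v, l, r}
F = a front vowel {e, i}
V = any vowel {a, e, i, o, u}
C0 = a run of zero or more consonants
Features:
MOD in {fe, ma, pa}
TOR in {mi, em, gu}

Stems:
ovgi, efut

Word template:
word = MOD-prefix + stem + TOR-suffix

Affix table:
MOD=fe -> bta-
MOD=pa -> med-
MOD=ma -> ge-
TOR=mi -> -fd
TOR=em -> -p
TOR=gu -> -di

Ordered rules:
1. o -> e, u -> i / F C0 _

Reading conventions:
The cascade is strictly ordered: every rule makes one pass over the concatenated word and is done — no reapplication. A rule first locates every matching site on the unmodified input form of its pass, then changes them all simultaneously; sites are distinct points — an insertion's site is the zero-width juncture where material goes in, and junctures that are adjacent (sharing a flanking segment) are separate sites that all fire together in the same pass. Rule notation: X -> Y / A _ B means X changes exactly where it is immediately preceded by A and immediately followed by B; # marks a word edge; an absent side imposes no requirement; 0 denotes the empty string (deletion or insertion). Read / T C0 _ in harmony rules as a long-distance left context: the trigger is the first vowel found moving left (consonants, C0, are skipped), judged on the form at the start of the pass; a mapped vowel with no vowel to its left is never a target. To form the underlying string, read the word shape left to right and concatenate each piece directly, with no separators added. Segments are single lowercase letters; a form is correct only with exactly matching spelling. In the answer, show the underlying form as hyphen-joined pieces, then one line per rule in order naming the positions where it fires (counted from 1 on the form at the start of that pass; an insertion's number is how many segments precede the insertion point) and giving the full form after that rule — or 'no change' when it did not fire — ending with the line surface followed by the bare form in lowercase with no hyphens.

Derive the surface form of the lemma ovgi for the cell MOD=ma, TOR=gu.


underlying: ge-ovgi-di
1. o -> e, u -> i / F C0 _: fires at position(s) 3: geevgidi
surface: geevgidi


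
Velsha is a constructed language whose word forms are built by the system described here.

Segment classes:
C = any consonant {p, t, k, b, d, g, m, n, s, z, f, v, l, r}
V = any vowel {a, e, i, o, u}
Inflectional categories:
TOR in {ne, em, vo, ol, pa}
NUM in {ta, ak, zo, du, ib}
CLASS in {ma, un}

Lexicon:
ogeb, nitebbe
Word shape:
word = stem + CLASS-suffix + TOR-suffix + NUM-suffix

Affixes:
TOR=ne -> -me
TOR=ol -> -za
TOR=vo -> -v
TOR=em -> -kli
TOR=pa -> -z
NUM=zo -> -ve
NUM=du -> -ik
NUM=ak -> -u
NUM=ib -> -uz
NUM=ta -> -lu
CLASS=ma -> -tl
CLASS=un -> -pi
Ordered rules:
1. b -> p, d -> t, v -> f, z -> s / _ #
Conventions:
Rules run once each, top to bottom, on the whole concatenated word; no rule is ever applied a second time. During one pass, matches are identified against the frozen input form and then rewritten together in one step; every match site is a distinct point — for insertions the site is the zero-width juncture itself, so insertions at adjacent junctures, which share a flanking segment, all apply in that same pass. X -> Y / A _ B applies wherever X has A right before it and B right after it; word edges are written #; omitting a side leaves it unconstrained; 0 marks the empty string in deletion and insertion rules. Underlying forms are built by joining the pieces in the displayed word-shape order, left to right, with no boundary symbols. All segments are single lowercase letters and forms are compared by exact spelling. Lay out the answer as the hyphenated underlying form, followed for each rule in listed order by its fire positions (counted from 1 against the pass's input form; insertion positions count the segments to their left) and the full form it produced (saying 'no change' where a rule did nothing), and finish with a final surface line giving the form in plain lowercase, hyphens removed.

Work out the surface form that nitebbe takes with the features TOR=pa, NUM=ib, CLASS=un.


underlying: nitebbe-pi-z-uz
1. b -> p, d -> t, v -> f, z -> s / _ #: fires at position(s) 12: nitebbepizus
surface: nitebbepizus


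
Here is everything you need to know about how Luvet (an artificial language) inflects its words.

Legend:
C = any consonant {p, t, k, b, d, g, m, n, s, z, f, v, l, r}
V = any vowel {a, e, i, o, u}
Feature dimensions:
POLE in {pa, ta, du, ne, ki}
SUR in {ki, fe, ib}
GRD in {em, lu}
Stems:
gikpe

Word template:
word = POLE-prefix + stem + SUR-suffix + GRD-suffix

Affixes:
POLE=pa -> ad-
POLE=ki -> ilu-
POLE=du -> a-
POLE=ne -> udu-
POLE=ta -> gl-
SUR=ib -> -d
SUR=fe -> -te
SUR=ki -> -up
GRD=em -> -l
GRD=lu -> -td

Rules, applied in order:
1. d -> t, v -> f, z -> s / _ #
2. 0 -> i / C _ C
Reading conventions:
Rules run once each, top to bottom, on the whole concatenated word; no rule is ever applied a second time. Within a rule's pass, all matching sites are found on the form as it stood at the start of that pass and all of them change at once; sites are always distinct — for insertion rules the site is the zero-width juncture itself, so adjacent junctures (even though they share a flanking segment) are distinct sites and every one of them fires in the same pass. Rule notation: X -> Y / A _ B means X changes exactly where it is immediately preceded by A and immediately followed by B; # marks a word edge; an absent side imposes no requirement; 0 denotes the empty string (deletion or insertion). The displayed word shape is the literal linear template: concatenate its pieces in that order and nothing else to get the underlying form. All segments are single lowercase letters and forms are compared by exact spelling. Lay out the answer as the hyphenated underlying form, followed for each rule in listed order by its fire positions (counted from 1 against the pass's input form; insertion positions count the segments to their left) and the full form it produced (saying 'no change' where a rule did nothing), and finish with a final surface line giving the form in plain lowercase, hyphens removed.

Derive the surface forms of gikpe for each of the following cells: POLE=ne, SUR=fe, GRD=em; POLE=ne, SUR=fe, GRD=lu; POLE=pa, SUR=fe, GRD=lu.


cell POLE=ne, SUR=fe, GRD=em:
underlying: udu-gikpe-te-l
1. d -> t, v -> f, z -> s / _ #: no change
2. 0 -> i / C _ C: inserts after position(s) 6: udugikipetel
surface: udugikipetel

cell POLE=ne, SUR=fe, GRD=lu:
underlying: udu-gikpe-te-td
1. d -> t, v -> f, z -> s / _ #: fires at position(s) 12: udugikpetett
2. 0 -> i / C _ C: inserts after position(s) 6, 11: udugikipetetit
surface: udugikipetetit

cell POLE=pa, SUR=fe, GRD=lu:
underlying: ad-gikpe-te-td
1. d -> t, v -> f, z -> s / _ #: fires at position(s) 11: adgikpetett
2. 0 -> i / C _ C: inserts after position(s) 2, 5, 10: adigikipetetit
surface: adigikipetetit


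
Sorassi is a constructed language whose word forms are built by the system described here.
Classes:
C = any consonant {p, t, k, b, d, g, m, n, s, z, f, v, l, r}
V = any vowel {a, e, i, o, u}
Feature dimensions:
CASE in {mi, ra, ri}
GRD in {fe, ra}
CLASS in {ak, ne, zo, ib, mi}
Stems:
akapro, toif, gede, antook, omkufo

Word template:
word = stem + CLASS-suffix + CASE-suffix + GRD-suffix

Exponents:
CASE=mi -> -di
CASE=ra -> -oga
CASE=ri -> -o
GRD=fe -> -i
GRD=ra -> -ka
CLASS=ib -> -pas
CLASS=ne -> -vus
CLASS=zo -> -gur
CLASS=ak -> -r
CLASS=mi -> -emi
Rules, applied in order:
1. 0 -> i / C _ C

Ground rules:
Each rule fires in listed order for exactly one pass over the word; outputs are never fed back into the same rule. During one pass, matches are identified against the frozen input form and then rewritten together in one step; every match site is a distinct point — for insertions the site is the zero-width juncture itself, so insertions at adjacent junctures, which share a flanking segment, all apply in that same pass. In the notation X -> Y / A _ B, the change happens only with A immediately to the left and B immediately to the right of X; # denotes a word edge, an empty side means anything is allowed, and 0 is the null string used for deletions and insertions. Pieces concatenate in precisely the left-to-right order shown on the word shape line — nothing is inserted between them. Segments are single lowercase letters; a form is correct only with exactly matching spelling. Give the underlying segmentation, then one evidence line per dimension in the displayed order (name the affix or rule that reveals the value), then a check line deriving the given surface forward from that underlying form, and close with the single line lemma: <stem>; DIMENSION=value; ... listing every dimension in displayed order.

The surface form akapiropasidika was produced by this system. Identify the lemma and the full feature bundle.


underlying: akapro-pas-di-ka
CASE=mi - signalled by the affix -di
GRD=ra - signalled by the affix -ka
CLASS=ib - signalled by the affix -pas
check: akapropasdika -> akapiropasidika
lemma: akapro; CASE=mi; GRD=ra; CLASS=ib


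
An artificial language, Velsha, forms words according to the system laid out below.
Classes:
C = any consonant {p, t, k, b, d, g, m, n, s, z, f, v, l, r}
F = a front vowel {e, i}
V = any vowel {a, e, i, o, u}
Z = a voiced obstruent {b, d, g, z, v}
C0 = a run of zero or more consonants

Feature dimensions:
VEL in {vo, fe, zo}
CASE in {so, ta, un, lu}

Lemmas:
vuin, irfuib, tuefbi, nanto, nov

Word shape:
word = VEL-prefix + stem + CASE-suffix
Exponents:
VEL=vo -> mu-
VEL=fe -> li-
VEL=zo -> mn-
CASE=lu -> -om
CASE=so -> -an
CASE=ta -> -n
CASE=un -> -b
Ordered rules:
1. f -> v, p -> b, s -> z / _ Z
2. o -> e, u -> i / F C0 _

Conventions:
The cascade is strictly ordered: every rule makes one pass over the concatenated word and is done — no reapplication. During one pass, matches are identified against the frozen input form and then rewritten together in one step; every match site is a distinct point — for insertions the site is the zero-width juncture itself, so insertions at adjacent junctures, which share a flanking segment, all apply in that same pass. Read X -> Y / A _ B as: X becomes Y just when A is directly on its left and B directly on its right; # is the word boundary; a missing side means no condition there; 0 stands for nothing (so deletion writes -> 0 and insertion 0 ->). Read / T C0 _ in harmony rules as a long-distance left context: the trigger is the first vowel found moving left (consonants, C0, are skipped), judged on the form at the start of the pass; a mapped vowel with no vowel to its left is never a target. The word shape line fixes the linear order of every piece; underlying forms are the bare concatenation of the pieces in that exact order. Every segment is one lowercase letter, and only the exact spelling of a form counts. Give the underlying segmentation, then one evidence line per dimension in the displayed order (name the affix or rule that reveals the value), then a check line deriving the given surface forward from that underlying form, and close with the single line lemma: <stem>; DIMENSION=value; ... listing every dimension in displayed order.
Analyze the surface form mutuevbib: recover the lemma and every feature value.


underlying: mu-tuefbi-b
VEL=vo - signalled by the affix mu-
CASE=un - signalled by the affix -b
check: mutuefbib -> mutuevbib -> mutuevbib
lemma: tuefbi; VEL=vo; CASE=un


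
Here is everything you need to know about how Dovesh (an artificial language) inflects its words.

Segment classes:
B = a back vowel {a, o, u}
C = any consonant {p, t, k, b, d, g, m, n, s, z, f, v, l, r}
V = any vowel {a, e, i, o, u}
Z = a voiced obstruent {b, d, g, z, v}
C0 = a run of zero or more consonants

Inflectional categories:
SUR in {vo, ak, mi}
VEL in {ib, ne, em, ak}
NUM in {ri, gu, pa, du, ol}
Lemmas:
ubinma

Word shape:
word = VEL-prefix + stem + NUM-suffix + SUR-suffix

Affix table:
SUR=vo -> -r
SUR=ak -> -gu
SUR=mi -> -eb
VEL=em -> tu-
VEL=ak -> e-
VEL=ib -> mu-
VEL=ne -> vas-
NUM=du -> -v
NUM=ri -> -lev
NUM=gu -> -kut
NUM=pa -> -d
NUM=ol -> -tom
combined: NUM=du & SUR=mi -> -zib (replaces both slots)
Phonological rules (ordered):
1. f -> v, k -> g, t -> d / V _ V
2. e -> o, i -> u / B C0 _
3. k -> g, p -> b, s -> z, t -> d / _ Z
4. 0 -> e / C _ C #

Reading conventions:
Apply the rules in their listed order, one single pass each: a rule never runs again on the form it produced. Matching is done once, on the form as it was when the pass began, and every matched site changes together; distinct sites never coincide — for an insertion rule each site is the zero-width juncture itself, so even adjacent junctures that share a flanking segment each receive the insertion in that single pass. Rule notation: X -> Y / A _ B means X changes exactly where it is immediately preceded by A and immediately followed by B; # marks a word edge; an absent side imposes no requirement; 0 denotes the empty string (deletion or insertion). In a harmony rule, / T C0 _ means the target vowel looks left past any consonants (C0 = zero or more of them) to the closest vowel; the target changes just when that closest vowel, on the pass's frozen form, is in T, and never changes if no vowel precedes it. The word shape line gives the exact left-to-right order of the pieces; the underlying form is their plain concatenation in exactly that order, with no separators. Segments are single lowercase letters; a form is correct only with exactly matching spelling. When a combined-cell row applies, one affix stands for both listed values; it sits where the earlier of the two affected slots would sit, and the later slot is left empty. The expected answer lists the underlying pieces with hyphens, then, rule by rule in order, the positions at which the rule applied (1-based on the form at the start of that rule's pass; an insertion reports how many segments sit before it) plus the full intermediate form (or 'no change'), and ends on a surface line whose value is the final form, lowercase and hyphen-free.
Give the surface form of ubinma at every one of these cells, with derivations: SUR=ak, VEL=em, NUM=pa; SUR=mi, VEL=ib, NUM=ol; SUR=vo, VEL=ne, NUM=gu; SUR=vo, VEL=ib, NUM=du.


cell SUR=ak, VEL=em, NUM=pa:
underlying: tu-ubinma-d-gu
1. f -> v, k -> g, t -> d / V _ V: no change
2. e -> o, i -> u / B C0 _: fires at position(s) 5: tuubunmadgu
3. k -> g, p -> b, s -> z, t -> d / _ Z: no change
4. 0 -> e / C _ C #: no change
surface: tuubunmadgu

cell SUR=mi, VEL=ib, NUM=ol:
underlying: mu-ubinma-tom-eb
1. f -> v, k -> g, t -> d / V _ V: fires at position(s) 9: muubinmadomeb
2. e -> o, i -> u / B C0 _: fires at position(s) 5, 12: muubunmadomob
3. k -> g, p -> b, s -> z, t -> d / _ Z: no change
4. 0 -> e / C _ C #: no change
surface: muubunmadomob

cell SUR=vo, VEL=ne, NUM=gu:
underlying: vas-ubinma-kut-r
1. f -> v, k -> g, t -> d / V _ V: fires at position(s) 10: vasubinmagutr
2. e -> o, i -> u / B C0 _: fires at position(s) 6: vasubunmagutr
3. k -> g, p -> b, s -> z, t -> d / _ Z: no change
4. 0 -> e / C _ C #: inserts after position(s) 12: vasubunmaguter
surface: vasubunmaguter

cell SUR=vo, VEL=ib, NUM=du:
underlying: mu-ubinma-v-r
1. f -> v, k -> g, t -> d / V _ V: no change
2. e -> o, i -> u / B C0 _: fires at position(s) 5: muubunmavr
3. k -> g, p -> b, s -> z, t -> d / _ Z: no change
4. 0 -> e / C _ C #: inserts after position(s) 9: muubunmaver
surface: muubunmaver


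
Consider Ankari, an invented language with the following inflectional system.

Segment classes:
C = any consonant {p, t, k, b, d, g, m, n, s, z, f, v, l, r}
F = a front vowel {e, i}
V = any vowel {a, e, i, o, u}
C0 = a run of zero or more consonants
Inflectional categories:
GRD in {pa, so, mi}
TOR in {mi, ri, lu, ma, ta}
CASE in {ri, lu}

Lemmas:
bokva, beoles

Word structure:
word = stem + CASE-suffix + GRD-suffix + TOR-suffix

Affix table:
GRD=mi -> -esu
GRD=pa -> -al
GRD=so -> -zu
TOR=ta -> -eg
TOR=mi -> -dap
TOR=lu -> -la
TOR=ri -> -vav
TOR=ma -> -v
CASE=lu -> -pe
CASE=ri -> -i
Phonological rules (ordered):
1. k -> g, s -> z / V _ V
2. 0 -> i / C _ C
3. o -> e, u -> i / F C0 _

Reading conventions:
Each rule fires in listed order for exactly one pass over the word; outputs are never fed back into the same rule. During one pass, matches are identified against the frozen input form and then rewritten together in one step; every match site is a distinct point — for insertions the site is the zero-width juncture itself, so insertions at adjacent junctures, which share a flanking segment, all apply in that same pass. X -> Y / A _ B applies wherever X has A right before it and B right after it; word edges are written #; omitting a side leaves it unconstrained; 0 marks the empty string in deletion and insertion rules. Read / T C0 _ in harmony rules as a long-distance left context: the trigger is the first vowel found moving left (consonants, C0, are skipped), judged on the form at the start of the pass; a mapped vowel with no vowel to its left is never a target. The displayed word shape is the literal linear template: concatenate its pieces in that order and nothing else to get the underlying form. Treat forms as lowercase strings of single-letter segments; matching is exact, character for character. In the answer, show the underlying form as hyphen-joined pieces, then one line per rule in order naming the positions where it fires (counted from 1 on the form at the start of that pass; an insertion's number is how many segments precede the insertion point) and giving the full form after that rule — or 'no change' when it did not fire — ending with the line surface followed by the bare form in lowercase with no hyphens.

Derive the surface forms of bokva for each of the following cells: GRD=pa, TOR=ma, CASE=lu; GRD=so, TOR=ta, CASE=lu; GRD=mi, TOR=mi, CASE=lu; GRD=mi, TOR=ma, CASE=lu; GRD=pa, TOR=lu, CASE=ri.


cell GRD=pa, TOR=ma, CASE=lu:
underlying: bokva-pe-al-v
1. k -> g, s -> z / V _ V: no change
2. 0 -> i / C _ C: inserts after position(s) 3, 9: bokivapealiv
3. o -> e, u -> i / F C0 _: no change
surface: bokivapealiv

cell GRD=so, TOR=ta, CASE=lu:
underlying: bokva-pe-zu-eg
1. k -> g, s -> z / V _ V: no change
2. 0 -> i / C _ C: inserts after position(s) 3: bokivapezueg
3. o -> e, u -> i / F C0 _: fires at position(s) 10: bokivapezieg
surface: bokivapezieg

cell GRD=mi, TOR=mi, CASE=lu:
underlying: bokva-pe-esu-dap
1. k -> g, s -> z / V _ V: fires at position(s) 9: bokvapeezudap
2. 0 -> i / C _ C: inserts after position(s) 3: bokivapeezudap
3. o -> e, u -> i / F C0 _: fires at position(s) 11: bokivapeezidap
surface: bokivapeezidap

cell GRD=mi, TOR=ma, CASE=lu:
underlying: bokva-pe-esu-v
1. k -> g, s -> z / V _ V: fires at position(s) 9: bokvapeezuv
2. 0 -> i / C _ C: inserts after position(s) 3: bokivapeezuv
3. o -> e, u -> i / F C0 _: fires at position(s) 11: bokivapeeziv
surface: bokivapeeziv

cell GRD=pa, TOR=lu, CASE=ri:
underlying: bokva-i-al-la
1. k -> g, s -> z / V _ V: no change
2. 0 -> i / C _ C: inserts after position(s) 3, 8: bokivaialila
3. o -> e, u -> i / F C0 _: no change
surface: bokivaialila


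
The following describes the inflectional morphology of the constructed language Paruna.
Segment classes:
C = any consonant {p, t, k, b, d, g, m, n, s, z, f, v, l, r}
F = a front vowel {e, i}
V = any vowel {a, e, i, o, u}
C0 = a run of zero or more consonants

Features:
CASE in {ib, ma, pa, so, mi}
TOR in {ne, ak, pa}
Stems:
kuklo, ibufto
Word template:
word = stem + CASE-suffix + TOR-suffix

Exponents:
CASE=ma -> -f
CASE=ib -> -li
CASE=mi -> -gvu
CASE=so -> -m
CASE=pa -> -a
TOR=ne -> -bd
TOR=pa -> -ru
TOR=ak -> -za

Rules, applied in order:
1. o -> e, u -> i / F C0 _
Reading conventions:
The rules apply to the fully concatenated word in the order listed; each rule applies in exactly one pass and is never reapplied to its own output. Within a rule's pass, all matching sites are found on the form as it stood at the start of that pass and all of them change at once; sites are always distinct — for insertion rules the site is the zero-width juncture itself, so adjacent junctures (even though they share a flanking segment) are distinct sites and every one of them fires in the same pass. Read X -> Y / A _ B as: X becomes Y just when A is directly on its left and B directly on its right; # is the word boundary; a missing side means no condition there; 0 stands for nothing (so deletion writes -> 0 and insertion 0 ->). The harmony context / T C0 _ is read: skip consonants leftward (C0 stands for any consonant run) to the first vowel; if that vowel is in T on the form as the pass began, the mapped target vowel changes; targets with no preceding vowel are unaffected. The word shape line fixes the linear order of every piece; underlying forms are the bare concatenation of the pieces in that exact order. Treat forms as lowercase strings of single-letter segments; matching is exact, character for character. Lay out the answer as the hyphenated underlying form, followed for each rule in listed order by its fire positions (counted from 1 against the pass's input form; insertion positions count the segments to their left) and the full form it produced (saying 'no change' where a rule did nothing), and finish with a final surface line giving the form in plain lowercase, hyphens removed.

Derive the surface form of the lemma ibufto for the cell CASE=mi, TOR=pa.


underlying: ibufto-gvu-ru
1. o -> e, u -> i / F C0 _: fires at position(s) 3: ibiftogvuru
surface: ibiftogvuru


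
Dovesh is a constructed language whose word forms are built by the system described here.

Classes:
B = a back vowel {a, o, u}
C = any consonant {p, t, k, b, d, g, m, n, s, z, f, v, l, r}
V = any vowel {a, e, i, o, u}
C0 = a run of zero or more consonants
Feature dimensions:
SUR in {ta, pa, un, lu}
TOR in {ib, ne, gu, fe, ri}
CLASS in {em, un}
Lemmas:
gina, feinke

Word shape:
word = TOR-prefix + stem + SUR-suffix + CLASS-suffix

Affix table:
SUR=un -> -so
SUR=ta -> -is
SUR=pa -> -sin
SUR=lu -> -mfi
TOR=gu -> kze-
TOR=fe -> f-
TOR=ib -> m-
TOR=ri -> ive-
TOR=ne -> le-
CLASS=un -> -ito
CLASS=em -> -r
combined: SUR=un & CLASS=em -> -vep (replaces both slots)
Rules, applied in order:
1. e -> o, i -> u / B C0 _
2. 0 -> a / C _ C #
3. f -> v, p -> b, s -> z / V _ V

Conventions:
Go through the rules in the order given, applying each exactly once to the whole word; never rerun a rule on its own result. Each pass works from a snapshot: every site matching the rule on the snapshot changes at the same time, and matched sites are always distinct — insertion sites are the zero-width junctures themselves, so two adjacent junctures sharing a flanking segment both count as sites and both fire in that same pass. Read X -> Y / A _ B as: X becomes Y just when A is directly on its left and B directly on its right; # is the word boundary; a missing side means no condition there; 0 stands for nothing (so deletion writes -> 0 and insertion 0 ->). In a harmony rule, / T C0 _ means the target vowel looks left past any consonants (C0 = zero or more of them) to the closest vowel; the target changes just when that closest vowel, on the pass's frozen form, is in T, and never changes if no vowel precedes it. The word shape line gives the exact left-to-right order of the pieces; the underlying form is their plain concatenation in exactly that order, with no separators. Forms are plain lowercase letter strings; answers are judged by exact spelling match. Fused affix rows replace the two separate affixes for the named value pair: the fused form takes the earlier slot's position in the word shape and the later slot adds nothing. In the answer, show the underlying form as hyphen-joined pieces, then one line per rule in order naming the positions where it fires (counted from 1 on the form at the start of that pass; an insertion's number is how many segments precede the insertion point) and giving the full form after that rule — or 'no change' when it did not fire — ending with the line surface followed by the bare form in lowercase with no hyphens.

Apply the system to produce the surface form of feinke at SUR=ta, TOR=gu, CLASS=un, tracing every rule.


underlying: kze-feinke-is-ito
1. e -> o, i -> u / B C0 _: no change
2. 0 -> a / C _ C #: no change
3. f -> v, p -> b, s -> z / V _ V: fires at position(s) 4, 11: kzeveinkeizito
surface: kzeveinkeizito


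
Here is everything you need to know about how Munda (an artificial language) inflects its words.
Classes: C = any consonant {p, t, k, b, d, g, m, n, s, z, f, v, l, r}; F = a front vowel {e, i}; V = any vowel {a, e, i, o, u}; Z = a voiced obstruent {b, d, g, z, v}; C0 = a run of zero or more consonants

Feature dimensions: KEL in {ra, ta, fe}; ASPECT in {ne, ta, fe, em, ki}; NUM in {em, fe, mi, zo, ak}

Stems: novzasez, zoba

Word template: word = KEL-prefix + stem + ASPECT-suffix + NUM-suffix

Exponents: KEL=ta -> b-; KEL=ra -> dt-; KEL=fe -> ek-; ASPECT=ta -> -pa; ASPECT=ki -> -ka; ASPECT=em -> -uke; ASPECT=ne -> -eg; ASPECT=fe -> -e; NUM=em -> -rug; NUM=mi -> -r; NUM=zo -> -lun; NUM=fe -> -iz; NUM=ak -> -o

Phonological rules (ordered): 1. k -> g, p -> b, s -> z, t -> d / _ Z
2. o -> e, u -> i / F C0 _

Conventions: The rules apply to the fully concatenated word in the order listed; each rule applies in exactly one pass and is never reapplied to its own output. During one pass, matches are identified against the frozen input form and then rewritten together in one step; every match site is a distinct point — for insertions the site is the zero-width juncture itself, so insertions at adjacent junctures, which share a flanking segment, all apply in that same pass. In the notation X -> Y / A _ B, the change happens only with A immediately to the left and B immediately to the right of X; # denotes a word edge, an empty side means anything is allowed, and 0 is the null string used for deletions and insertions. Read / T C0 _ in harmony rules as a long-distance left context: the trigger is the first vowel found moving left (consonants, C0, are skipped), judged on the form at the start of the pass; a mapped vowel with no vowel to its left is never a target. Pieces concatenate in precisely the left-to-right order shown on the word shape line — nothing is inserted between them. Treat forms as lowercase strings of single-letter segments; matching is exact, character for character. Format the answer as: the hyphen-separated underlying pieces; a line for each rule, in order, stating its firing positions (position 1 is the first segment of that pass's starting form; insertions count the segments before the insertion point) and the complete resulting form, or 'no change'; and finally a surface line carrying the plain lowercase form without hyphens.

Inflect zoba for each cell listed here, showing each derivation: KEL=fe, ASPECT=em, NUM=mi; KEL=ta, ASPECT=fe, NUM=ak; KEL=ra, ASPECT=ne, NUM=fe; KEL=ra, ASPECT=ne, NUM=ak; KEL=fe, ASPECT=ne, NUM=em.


cell KEL=fe, ASPECT=em, NUM=mi:
underlying: ek-zoba-uke-r
1. k -> g, p -> b, s -> z, t -> d / _ Z: fires at position(s) 2: egzobauker
2. o -> e, u -> i / F C0 _: fires at position(s) 4: egzebauker
surface: egzebauker

cell KEL=ta, ASPECT=fe, NUM=ak:
underlying: b-zoba-e-o
1. k -> g, p -> b, s -> z, t -> d / _ Z: no change
2. o -> e, u -> i / F C0 _: fires at position(s) 7: bzobaee
surface: bzobaee

cell KEL=ra, ASPECT=ne, NUM=fe:
underlying: dt-zoba-eg-iz
1. k -> g, p -> b, s -> z, t -> d / _ Z: fires at position(s) 2: ddzobaegiz
2. o -> e, u -> i / F C0 _: no change
surface: ddzobaegiz

cell KEL=ra, ASPECT=ne, NUM=ak:
underlying: dt-zoba-eg-o
1. k -> g, p -> b, s -> z, t -> d / _ Z: fires at position(s) 2: ddzobaego
2. o -> e, u -> i / F C0 _: fires at position(s) 9: ddzobaege
surface: ddzobaege

cell KEL=fe, ASPECT=ne, NUM=em:
underlying: ek-zoba-eg-rug
1. k -> g, p -> b, s -> z, t -> d / _ Z: fires at position(s) 2: egzobaegrug
2. o -> e, u -> i / F C0 _: fires at position(s) 4, 10: egzebaegrig
surface: egzebaegrig


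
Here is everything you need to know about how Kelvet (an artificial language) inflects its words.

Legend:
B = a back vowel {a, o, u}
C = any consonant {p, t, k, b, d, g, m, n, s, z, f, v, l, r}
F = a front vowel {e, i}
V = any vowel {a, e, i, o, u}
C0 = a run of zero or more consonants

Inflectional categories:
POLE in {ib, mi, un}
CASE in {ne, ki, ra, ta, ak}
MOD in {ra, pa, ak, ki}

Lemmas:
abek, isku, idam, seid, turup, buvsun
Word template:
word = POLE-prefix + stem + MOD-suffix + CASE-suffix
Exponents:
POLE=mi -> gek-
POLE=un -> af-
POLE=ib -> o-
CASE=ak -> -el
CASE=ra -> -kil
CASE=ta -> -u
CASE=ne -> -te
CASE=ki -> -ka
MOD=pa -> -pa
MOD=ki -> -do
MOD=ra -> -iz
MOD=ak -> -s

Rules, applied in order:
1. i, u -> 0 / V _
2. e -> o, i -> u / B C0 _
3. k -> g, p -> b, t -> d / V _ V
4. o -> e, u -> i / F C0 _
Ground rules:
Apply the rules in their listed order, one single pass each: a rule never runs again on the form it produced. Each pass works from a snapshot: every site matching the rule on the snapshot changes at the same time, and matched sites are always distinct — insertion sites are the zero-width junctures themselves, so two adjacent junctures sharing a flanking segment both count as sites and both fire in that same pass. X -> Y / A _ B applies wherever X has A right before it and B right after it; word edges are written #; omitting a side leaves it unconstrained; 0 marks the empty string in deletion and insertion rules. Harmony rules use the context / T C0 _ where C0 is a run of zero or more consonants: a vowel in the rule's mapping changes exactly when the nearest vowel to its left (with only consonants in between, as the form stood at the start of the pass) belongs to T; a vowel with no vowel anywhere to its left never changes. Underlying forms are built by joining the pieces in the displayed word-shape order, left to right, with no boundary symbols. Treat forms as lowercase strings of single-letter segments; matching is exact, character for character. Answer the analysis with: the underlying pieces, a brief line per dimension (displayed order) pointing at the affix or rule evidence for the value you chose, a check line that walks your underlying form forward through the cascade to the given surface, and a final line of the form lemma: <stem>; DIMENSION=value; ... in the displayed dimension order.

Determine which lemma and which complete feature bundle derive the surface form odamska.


underlying: o-idam-s-ka
POLE=ib - signalled by the affix o-
CASE=ki - signalled by the affix -ka
MOD=ak - signalled by the affix -s
check: oidamska -> odamska -> odamska -> odamska -> odamska
lemma: idam; POLE=ib; CASE=ki; MOD=ak


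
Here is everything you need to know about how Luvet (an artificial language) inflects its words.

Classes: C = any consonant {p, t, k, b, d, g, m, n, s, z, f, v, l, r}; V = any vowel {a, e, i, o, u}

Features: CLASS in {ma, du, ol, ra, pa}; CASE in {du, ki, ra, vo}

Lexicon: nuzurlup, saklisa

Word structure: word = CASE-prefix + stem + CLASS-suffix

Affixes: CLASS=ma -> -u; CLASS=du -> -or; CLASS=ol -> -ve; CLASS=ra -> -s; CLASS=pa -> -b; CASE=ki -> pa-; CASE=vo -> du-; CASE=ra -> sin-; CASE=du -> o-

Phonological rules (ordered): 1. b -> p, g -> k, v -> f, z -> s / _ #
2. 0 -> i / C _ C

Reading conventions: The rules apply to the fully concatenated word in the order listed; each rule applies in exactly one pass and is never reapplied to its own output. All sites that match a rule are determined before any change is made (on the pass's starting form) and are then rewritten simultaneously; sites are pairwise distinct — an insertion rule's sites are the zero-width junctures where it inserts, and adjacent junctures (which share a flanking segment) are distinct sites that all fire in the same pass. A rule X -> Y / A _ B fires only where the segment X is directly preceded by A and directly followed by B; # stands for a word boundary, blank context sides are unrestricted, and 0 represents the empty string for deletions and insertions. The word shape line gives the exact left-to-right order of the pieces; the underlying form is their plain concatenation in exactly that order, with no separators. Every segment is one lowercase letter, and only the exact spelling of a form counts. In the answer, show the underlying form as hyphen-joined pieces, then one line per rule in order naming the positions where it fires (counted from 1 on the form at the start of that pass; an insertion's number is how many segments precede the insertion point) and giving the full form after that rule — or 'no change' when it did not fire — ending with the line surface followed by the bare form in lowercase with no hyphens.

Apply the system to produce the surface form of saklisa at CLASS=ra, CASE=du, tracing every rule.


underlying: o-saklisa-s
1. b -> p, g -> k, v -> f, z -> s / _ #: no change
2. 0 -> i / C _ C: inserts after position(s) 4: osakilisas
surface: osakilisas


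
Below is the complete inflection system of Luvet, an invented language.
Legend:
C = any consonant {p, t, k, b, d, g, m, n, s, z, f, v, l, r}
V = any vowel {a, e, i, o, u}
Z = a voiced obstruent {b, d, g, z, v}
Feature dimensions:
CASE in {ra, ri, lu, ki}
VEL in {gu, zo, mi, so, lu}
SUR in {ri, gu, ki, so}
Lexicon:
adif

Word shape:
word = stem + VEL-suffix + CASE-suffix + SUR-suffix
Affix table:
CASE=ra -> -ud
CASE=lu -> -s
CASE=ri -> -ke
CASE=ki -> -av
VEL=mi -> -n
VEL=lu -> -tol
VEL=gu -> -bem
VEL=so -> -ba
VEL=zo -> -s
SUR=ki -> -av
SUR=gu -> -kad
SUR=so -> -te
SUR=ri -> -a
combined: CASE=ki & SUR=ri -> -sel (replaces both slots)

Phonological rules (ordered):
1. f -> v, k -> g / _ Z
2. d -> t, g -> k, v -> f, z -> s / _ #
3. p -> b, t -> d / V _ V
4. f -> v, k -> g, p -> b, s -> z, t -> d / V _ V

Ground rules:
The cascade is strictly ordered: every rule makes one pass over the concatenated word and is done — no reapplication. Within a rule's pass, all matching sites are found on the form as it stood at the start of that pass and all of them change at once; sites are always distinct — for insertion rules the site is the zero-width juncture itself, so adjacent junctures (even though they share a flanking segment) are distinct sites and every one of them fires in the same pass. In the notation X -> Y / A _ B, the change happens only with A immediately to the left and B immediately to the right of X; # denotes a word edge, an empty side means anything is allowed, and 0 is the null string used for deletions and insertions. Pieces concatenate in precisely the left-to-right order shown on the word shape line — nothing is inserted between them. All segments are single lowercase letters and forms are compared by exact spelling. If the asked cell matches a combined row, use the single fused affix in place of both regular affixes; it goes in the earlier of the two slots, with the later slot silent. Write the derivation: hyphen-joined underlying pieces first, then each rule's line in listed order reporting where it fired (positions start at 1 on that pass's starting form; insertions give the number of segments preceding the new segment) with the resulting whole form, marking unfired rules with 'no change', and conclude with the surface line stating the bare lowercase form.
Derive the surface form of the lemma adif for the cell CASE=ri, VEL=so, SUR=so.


underlying: adif-ba-ke-te
1. f -> v, k -> g / _ Z: fires at position(s) 4: adivbakete
2. d -> t, g -> k, v -> f, z -> s / _ #: no change
3. p -> b, t -> d / V _ V: fires at position(s) 9: adivbakede
4. f -> v, k -> g, p -> b, s -> z, t -> d / V _ V: fires at position(s) 7: adivbagede
surface: adivbagede


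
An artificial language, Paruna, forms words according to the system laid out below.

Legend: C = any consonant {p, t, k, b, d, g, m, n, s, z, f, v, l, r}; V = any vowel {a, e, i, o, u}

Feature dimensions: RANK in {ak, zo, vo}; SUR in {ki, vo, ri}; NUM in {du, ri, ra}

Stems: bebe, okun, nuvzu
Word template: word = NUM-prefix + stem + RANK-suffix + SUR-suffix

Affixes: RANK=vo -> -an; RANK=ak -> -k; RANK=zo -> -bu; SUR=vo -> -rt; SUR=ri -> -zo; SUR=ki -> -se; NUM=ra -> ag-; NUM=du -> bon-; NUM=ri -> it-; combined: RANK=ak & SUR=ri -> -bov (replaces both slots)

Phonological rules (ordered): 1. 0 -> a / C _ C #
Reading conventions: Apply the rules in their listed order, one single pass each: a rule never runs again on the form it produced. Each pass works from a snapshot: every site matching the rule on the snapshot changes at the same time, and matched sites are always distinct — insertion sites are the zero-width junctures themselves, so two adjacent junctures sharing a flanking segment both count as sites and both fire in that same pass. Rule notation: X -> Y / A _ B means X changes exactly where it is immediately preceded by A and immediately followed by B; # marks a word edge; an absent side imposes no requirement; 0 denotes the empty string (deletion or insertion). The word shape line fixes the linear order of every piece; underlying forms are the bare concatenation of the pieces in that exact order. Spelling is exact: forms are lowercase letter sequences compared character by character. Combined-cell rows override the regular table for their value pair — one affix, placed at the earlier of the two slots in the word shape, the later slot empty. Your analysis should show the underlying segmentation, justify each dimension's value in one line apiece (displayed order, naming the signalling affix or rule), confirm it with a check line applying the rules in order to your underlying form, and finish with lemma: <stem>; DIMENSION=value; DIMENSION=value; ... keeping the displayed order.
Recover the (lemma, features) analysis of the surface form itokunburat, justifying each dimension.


underlying: it-okun-bu-rt
RANK=zo - signalled by the affix -bu
SUR=vo - signalled by the affix -rt
NUM=ri - signalled by the affix it-
check: itokunburt -> itokunburat
lemma: okun; RANK=zo; SUR=vo; NUM=ri
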